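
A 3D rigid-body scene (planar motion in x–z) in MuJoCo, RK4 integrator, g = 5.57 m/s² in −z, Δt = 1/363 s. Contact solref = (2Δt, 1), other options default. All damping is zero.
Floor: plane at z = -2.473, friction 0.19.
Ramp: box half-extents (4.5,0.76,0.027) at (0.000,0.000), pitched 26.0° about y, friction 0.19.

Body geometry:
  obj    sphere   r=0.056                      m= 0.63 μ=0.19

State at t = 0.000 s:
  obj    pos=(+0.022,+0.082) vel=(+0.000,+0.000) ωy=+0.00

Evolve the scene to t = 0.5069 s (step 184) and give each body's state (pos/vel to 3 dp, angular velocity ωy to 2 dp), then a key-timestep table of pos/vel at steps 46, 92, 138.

State at t = 0.5069 s:
  obj    pos=(+0.223,-0.017) vel=(+0.795,-0.388) ωy=+15.78

Key-timestep trajectory:
   step    t(s)  obj.x    obj.z    obj.vx   obj.vz 
     46  0.1267   +0.035  +0.076  +0.199  -0.097
     92  0.2534   +0.072  +0.057  +0.397  -0.194
    138  0.3802   +0.135  +0.026  +0.596  -0.291


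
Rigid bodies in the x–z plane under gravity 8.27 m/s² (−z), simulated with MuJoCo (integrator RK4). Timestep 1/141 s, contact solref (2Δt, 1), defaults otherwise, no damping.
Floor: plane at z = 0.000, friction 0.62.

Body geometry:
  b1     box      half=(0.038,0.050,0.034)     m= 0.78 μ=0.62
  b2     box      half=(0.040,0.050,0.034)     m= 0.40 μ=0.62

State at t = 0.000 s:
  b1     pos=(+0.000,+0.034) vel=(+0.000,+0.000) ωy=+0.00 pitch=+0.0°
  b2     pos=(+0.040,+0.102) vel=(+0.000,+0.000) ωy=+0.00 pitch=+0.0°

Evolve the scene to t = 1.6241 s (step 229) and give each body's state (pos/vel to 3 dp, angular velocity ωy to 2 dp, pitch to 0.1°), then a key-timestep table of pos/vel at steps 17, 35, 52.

State at t = 1.6241 s:
  b1     pos=(+0.000,+0.034) vel=(+0.000,+0.000) ωy=+0.00 pitch=+0.0°
  b2     pos=(+0.081,+0.040) vel=(+0.000,+0.000) ωy=+0.00 pitch=+90.0°

Key-timestep trajectory:
   step    t(s)  b1.x    b1.z    b1.vx   b1.vz   b2.x    b2.z    b2.vx   b2.vz 
     17  0.1206   +0.000  +0.034  +0.000  +0.000   +0.042  +0.102  +0.044  -0.005
     35  0.2482   +0.000  +0.034  +0.000  +0.000   +0.055  +0.097  +0.180  -0.104
     52  0.3688   +0.000  +0.034  +0.000  +0.000   +0.082  +0.047  +0.235  -0.873


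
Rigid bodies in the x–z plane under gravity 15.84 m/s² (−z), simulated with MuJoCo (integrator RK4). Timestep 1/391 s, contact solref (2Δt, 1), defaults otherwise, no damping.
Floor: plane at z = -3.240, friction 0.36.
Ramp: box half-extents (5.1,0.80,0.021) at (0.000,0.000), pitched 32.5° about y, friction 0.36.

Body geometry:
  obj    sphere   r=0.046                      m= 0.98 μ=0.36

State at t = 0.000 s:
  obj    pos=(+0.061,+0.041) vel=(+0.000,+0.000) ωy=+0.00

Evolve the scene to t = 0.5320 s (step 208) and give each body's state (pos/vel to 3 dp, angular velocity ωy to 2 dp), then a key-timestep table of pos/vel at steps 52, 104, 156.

State at t = 0.5320 s:
  obj    pos=(+0.786,-0.422) vel=(+2.728,-1.738) ωy=+70.29

Key-timestep trajectory:
   step    t(s)  obj.x    obj.z    obj.vx   obj.vz 
     52  0.1330   +0.106  +0.012  +0.682  -0.434
    104  0.2660   +0.242  -0.075  +1.364  -0.869
    156  0.3990   +0.469  -0.219  +2.046  -1.303


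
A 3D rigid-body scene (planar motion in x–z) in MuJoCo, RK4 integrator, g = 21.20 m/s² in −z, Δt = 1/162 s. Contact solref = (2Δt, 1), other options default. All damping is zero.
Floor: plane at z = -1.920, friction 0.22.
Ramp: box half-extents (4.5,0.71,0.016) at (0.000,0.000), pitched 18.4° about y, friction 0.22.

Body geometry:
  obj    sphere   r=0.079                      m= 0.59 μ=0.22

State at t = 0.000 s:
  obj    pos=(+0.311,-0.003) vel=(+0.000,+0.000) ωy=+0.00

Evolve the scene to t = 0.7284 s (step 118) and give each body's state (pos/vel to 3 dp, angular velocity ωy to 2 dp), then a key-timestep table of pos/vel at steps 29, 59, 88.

State at t = 0.7284 s:
  obj    pos=(+1.514,-0.404) vel=(+3.304,-1.099) ωy=+44.06

Key-timestep trajectory:
   step    t(s)  obj.x    obj.z    obj.vx   obj.vz 
     29  0.1790   +0.384  -0.028  +0.812  -0.270
     59  0.3642   +0.612  -0.103  +1.652  -0.550
     88  0.5432   +0.980  -0.226  +2.464  -0.820


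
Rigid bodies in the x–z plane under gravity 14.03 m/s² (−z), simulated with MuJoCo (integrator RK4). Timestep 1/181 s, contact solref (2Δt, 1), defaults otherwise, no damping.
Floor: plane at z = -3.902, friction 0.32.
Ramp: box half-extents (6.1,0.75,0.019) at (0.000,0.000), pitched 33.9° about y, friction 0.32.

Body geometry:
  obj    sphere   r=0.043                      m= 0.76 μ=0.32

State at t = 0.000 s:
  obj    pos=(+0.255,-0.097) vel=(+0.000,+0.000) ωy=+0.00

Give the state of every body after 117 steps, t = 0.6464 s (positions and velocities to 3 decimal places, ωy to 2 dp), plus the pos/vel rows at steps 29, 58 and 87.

State at t = 0.6464 s:
  obj    pos=(+1.225,-0.748) vel=(+2.999,-2.015) ωy=+83.99

Key-timestep trajectory:
   step    t(s)  obj.x    obj.z    obj.vx   obj.vz 
     29  0.1602   +0.315  -0.137  +0.744  -0.500
     58  0.3204   +0.493  -0.257  +1.487  -0.999
     87  0.4807   +0.791  -0.457  +2.230  -1.499


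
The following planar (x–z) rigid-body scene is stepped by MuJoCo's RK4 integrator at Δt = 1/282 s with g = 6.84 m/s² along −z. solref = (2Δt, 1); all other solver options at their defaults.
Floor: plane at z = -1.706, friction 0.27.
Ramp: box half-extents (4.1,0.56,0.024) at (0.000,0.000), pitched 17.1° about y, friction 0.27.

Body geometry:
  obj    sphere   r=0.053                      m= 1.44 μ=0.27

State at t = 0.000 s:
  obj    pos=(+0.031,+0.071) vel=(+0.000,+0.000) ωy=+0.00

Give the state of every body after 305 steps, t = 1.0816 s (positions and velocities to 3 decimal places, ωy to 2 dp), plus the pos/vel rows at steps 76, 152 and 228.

State at t = 1.0816 s:
  obj    pos=(+0.834,-0.176) vel=(+1.485,-0.457) ωy=+29.31

Key-timestep trajectory:
   step    t(s)  obj.x    obj.z    obj.vx   obj.vz 
     76  0.2695   +0.081  +0.056  +0.370  -0.114
    152  0.5390   +0.230  +0.010  +0.740  -0.228
    228  0.8085   +0.480  -0.067  +1.110  -0.342


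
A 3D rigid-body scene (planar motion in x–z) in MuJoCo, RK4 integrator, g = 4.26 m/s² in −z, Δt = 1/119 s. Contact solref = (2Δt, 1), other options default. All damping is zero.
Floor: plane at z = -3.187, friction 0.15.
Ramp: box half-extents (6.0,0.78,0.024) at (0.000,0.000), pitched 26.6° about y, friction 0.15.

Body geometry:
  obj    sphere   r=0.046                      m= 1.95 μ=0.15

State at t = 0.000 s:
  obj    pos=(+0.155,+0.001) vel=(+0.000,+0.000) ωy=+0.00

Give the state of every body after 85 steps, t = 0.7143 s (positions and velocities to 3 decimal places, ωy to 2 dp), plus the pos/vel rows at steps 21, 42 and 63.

State at t = 0.7143 s:
  obj    pos=(+0.466,-0.155) vel=(+0.870,-0.436) ωy=+21.14

Key-timestep trajectory:
   step    t(s)  obj.x    obj.z    obj.vx   obj.vz 
     21  0.1765   +0.174  -0.009  +0.215  -0.108
     42  0.3529   +0.231  -0.037  +0.430  -0.215
     63  0.5294   +0.326  -0.085  +0.645  -0.323


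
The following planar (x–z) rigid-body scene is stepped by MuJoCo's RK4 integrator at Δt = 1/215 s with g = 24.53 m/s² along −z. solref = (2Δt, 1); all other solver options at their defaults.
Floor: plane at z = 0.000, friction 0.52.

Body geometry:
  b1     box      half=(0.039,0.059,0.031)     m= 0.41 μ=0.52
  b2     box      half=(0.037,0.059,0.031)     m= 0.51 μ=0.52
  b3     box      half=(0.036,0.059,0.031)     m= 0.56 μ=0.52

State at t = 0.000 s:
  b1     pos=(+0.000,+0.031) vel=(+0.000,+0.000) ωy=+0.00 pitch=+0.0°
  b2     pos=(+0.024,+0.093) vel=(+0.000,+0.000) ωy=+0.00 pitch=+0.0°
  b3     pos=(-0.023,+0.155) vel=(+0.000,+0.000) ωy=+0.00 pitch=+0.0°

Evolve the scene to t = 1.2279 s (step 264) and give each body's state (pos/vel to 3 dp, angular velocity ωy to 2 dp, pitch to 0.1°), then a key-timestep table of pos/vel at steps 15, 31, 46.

State at t = 1.2279 s:
  b1     pos=(+0.000,+0.031) vel=(+0.000,+0.000) ωy=+0.00 pitch=+0.0°
  b2     pos=(+0.024,+0.093) vel=(+0.000,+0.000) ωy=+0.00 pitch=+0.0°
  b3     pos=(-0.112,+0.031) vel=(+0.000,+0.000) ωy=+0.00 pitch=+180.0°

Key-timestep trajectory:
   step    t(s)  b1.x    b1.z    b1.vx   b1.vz   b2.x    b2.z    b2.vx   b2.vz   b3.x    b3.z    b3.vx   b3.vz 
     15  0.0698   +0.000  +0.031  +0.001  +0.000   +0.024  +0.093  +0.003  +0.001   -0.034  +0.149  -0.332  -0.258
     31  0.1442   +0.000  +0.031  +0.002  +0.000   +0.024  +0.093  +0.002  +0.000   -0.069  +0.090  -0.905  -0.697
     46  0.2140   +0.000  +0.031  +0.000  +0.000   +0.024  +0.093  +0.000  +0.000   -0.114  +0.027  +0.104  +0.244


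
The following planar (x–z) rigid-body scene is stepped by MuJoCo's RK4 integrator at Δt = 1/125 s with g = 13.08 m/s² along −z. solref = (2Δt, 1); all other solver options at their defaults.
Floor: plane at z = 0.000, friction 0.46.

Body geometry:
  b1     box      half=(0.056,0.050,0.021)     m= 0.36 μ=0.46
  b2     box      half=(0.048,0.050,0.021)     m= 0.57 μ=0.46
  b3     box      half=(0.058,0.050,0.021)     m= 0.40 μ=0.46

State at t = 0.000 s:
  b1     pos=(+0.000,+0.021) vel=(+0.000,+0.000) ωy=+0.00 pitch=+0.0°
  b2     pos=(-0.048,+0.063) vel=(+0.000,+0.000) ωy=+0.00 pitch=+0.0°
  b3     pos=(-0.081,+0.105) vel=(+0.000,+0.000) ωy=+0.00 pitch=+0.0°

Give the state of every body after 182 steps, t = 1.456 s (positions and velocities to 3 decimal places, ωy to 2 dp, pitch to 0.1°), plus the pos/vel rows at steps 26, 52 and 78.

State at t = 1.456 s:
  b1     pos=(+0.000,+0.021) vel=(+0.000,+0.000) ωy=+0.00 pitch=+0.0°
  b2     pos=(-0.096,+0.048) vel=(+0.000,+0.000) ωy=+0.00 pitch=-90.0°
  b3     pos=(-0.247,+0.021) vel=(+0.000,+0.000) ωy=+0.00 pitch=+180.0°

Key-timestep trajectory:
   step    t(s)  b1.x    b1.z    b1.vx   b1.vz   b2.x    b2.z    b2.vx   b2.vz   b3.x    b3.z    b3.vx   b3.vz 
     26  0.2080   +0.000  +0.021  +0.002  +0.000   -0.066  +0.062  -0.252  -0.122   -0.120  +0.067  -0.377  -0.708
     52  0.4160   +0.000  +0.021  +0.000  +0.000   -0.104  +0.051  +0.029  -0.005   -0.176  +0.061  -0.190  +0.047
     78  0.6240   +0.000  +0.021  +0.000  +0.000   -0.098  +0.048  -0.038  +0.039   -0.225  +0.047  -0.420  -0.379


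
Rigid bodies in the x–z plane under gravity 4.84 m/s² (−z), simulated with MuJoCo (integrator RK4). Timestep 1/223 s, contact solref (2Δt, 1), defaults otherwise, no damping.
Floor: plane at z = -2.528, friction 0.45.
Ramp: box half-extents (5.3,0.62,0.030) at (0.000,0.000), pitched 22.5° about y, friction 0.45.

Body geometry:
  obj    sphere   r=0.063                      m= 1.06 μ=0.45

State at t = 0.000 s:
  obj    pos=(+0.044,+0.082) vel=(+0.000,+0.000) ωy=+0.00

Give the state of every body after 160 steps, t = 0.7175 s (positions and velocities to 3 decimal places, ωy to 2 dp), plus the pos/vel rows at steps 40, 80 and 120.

State at t = 0.7175 s:
  obj    pos=(+0.359,-0.048) vel=(+0.877,-0.363) ωy=+15.06

Key-timestep trajectory:
   step    t(s)  obj.x    obj.z    obj.vx   obj.vz 
     40  0.1794   +0.064  +0.074  +0.219  -0.091
     80  0.3587   +0.123  +0.050  +0.439  -0.182
    120  0.5381   +0.221  +0.009  +0.658  -0.272


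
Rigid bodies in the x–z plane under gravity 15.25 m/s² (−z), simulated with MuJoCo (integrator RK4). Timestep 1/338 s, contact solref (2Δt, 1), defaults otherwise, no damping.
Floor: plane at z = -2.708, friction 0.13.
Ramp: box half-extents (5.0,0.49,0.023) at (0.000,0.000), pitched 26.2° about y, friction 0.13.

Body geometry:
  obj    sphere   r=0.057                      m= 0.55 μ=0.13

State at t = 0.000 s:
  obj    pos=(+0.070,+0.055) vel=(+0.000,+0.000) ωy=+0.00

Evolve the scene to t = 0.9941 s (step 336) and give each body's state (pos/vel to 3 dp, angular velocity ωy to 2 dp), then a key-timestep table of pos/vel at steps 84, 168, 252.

State at t = 0.9941 s:
  obj    pos=(+2.267,-1.026) vel=(+4.422,-2.165) ωy=+77.57

Key-timestep trajectory:
   step    t(s)  obj.x    obj.z    obj.vx   obj.vz 
     84  0.2485   +0.207  -0.013  +1.103  -0.550
    168  0.4970   +0.619  -0.216  +2.212  -1.082
    252  0.7456   +1.306  -0.553  +3.315  -1.631


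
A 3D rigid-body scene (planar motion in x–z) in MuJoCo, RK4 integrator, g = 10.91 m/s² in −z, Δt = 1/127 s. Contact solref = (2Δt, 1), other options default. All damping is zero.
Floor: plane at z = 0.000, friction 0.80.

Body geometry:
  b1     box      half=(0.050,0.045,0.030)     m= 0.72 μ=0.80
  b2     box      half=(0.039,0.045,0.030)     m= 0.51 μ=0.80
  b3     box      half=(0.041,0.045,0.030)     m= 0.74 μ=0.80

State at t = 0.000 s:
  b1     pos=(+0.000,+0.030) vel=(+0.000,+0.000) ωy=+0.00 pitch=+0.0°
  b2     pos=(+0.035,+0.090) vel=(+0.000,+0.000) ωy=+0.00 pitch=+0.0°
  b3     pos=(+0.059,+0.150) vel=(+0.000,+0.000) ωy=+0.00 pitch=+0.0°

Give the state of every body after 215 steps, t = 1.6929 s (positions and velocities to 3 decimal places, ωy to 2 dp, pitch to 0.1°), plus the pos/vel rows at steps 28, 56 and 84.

State at t = 1.6929 s:
  b1     pos=(+0.000,+0.030) vel=(+0.000,+0.000) ωy=+0.00 pitch=+0.0°
  b2     pos=(+0.084,+0.039) vel=(+0.000,+0.000) ωy=+0.00 pitch=+90.0°
  b3     pos=(+0.163,+0.041) vel=(+0.000,+0.000) ωy=+0.00 pitch=+90.0°

Key-timestep trajectory:
   step    t(s)  b1.x    b1.z    b1.vx   b1.vz   b2.x    b2.z    b2.vx   b2.vz   b3.x    b3.z    b3.vx   b3.vz 
     28  0.2205   +0.000  +0.030  +0.000  +0.000   +0.036  +0.090  +0.011  +0.005   +0.063  +0.149  +0.032  -0.004
     56  0.4409   +0.000  +0.030  -0.001  +0.000   +0.046  +0.093  +0.120  +0.014   +0.089  +0.141  +0.298  -0.139
     84  0.6614   +0.000  +0.030  +0.000  +0.000   +0.087  +0.037  -0.111  +0.098   +0.169  +0.043  +0.008  +0.070


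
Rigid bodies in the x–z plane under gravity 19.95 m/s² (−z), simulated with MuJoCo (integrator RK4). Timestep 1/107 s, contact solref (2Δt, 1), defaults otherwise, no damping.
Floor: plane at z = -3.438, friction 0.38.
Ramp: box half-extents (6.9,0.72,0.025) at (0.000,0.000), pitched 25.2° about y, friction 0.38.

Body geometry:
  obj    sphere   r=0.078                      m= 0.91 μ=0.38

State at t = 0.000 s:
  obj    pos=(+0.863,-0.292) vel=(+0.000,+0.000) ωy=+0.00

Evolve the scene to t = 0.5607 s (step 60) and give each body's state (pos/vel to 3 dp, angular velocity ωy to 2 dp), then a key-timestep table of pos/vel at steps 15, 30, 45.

State at t = 0.5607 s:
  obj    pos=(+1.726,-0.698) vel=(+3.078,-1.449) ωy=+43.60

Key-timestep trajectory:
   step    t(s)  obj.x    obj.z    obj.vx   obj.vz 
     15  0.1402   +0.917  -0.318  +0.770  -0.362
     30  0.2804   +1.079  -0.394  +1.539  -0.724
     45  0.4206   +1.349  -0.521  +2.309  -1.086


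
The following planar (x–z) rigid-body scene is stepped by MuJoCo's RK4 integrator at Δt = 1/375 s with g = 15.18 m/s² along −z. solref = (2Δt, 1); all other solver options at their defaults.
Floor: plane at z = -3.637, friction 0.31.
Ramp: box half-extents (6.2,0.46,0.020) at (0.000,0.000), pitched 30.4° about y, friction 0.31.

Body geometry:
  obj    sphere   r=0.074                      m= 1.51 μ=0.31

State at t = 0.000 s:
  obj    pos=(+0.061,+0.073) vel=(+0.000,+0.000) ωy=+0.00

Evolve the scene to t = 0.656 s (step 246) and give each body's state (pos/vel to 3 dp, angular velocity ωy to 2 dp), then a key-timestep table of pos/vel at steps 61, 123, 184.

State at t = 0.656 s:
  obj    pos=(+1.079,-0.524) vel=(+3.105,-1.821) ωy=+48.63

Key-timestep trajectory:
   step    t(s)  obj.x    obj.z    obj.vx   obj.vz 
     61  0.1627   +0.124  +0.036  +0.770  -0.452
    123  0.3280   +0.316  -0.076  +1.552  -0.911
    184  0.4907   +0.631  -0.261  +2.322  -1.362


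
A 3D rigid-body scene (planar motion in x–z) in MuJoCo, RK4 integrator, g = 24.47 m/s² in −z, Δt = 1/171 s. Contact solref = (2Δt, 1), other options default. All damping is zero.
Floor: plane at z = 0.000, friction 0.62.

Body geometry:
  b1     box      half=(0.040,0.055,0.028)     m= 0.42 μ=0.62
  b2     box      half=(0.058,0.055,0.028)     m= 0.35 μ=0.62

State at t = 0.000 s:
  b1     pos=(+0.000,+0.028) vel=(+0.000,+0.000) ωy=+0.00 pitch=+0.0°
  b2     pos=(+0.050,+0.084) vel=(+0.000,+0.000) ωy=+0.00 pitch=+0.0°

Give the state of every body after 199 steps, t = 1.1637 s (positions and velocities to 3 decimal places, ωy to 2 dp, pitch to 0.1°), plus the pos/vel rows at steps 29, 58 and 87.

State at t = 1.1637 s:
  b1     pos=(+0.000,+0.028) vel=(+0.000,+0.000) ωy=+0.00 pitch=+0.0°
  b2     pos=(+0.106,+0.058) vel=(+0.000,+0.000) ωy=+0.00 pitch=+90.0°

Key-timestep trajectory:
   step    t(s)  b1.x    b1.z    b1.vx   b1.vz   b2.x    b2.z    b2.vx   b2.vz 
     29  0.1696   +0.000  +0.028  +0.000  +0.000   +0.091  +0.063  +0.430  -0.054
     58  0.3392   +0.000  +0.028  +0.000  +0.000   +0.123  +0.063  -0.102  -0.018
     87  0.5088   +0.000  +0.028  +0.000  +0.000   +0.104  +0.059  +0.268  -0.138


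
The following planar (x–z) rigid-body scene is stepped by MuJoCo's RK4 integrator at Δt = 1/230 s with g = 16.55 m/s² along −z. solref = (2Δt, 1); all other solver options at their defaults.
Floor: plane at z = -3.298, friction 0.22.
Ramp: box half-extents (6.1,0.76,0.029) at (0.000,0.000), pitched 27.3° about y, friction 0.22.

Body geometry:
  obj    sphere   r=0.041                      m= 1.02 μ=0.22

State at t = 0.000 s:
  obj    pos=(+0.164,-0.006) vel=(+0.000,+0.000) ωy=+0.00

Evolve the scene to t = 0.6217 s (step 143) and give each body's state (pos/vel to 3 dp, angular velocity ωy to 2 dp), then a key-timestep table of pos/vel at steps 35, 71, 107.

State at t = 0.6217 s:
  obj    pos=(+1.095,-0.487) vel=(+2.996,-1.546) ωy=+82.19

Key-timestep trajectory:
   step    t(s)  obj.x    obj.z    obj.vx   obj.vz 
     35  0.1522   +0.220  -0.035  +0.734  -0.379
     71  0.3087   +0.394  -0.124  +1.488  -0.768
    107  0.4652   +0.686  -0.275  +2.242  -1.157


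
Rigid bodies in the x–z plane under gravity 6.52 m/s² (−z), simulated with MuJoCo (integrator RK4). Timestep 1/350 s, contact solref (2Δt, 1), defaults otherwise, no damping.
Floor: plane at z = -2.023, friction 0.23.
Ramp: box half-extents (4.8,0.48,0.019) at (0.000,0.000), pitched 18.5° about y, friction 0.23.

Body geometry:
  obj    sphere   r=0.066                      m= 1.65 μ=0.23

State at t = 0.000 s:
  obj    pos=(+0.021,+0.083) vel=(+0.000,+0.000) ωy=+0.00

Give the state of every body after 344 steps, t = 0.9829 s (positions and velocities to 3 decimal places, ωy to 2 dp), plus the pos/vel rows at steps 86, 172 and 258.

State at t = 0.9829 s:
  obj    pos=(+0.698,-0.144) vel=(+1.377,-0.461) ωy=+22.00

Key-timestep trajectory:
   step    t(s)  obj.x    obj.z    obj.vx   obj.vz 
     86  0.2457   +0.063  +0.068  +0.344  -0.115
    172  0.4914   +0.190  +0.026  +0.689  -0.230
    258  0.7371   +0.402  -0.045  +1.033  -0.346


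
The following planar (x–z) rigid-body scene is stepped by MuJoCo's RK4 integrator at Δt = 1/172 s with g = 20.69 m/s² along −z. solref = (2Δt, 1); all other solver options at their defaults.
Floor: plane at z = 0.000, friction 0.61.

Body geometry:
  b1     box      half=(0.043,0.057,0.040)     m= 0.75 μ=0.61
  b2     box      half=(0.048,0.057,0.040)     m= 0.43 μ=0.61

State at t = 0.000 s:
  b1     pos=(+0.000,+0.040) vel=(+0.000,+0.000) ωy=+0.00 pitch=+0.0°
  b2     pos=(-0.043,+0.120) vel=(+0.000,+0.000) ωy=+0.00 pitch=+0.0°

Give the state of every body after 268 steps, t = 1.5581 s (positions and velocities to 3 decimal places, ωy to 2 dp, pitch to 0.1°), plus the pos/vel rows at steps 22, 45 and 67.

State at t = 1.5581 s:
  b1     pos=(+0.000,+0.040) vel=(+0.000,+0.000) ωy=+0.00 pitch=+0.0°
  b2     pos=(-0.093,+0.048) vel=(+0.000,+0.000) ωy=+0.00 pitch=-90.0°

Key-timestep trajectory:
   step    t(s)  b1.x    b1.z    b1.vx   b1.vz   b2.x    b2.z    b2.vx   b2.vz 
     22  0.1279   +0.000  +0.040  +0.000  +0.000   -0.044  +0.120  -0.013  +0.000
     45  0.2616   +0.000  +0.040  +0.000  +0.000   -0.050  +0.119  -0.120  -0.021
     67  0.3895   +0.000  +0.040  +0.000  +0.000   -0.087  +0.078  -0.398  -1.147


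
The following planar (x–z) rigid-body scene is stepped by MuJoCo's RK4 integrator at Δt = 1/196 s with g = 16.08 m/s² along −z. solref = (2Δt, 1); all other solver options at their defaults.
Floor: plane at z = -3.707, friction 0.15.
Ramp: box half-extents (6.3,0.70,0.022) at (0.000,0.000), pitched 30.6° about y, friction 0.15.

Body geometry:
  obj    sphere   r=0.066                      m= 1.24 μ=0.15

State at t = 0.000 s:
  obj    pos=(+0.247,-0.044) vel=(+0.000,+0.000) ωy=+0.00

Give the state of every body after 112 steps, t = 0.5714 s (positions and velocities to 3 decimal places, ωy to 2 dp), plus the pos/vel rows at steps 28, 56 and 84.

State at t = 0.5714 s:
  obj    pos=(+1.106,-0.552) vel=(+3.003,-1.782) ωy=+44.89

Key-timestep trajectory:
   step    t(s)  obj.x    obj.z    obj.vx   obj.vz 
     28  0.1429   +0.301  -0.076  +0.754  -0.437
     56  0.2857   +0.462  -0.171  +1.501  -0.891
     84  0.4286   +0.730  -0.329  +2.252  -1.338


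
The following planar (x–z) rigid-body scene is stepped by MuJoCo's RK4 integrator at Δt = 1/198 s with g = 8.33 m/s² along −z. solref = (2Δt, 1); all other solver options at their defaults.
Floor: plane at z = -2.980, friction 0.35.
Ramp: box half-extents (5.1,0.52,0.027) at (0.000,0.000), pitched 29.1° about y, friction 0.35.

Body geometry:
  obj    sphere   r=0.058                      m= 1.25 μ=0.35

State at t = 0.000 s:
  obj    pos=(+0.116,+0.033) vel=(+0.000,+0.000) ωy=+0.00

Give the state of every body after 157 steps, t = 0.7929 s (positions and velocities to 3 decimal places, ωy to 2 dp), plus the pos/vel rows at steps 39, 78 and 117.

State at t = 0.7929 s:
  obj    pos=(+0.911,-0.410) vel=(+2.005,-1.116) ωy=+39.55

Key-timestep trajectory:
   step    t(s)  obj.x    obj.z    obj.vx   obj.vz 
     39  0.1970   +0.165  +0.005  +0.498  -0.277
     78  0.3939   +0.312  -0.076  +0.996  -0.554
    117  0.5909   +0.557  -0.213  +1.494  -0.832


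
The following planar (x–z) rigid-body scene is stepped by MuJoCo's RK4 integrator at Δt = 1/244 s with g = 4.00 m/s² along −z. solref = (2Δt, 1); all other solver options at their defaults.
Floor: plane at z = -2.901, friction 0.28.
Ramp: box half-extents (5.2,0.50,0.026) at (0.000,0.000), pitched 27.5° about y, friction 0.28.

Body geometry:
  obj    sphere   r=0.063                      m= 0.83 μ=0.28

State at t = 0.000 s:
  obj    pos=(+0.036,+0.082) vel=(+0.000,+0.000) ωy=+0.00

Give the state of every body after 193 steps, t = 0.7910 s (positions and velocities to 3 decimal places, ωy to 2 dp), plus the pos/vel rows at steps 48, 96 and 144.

State at t = 0.7910 s:
  obj    pos=(+0.402,-0.109) vel=(+0.926,-0.482) ωy=+16.56

Key-timestep trajectory:
   step    t(s)  obj.x    obj.z    obj.vx   obj.vz 
     48  0.1967   +0.059  +0.070  +0.230  -0.120
     96  0.3934   +0.127  +0.034  +0.460  -0.240
    144  0.5902   +0.240  -0.024  +0.691  -0.360


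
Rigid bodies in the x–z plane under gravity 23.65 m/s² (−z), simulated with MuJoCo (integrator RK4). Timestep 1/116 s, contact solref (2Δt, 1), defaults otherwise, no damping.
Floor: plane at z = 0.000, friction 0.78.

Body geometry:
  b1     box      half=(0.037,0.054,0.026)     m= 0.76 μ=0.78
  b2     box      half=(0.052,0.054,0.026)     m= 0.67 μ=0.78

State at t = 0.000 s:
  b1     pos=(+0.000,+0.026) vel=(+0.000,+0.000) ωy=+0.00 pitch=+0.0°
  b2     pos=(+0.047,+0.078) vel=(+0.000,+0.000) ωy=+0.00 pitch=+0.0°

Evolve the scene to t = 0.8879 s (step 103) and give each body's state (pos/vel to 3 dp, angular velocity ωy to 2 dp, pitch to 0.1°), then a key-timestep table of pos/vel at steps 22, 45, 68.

State at t = 0.8879 s:
  b1     pos=(+0.000,+0.026) vel=(+0.000,+0.000) ωy=+0.00 pitch=+0.0°
  b2     pos=(+0.095,+0.052) vel=(+0.000,+0.000) ωy=+0.00 pitch=+90.0°

Key-timestep trajectory:
   step    t(s)  b1.x    b1.z    b1.vx   b1.vz   b2.x    b2.z    b2.vx   b2.vz 
     22  0.1897   +0.000  +0.026  +0.000  +0.000   +0.101  +0.052  +0.332  +0.129
     45  0.3879   +0.000  +0.026  +0.000  +0.000   +0.117  +0.058  -0.043  -0.003
     68  0.5862   +0.000  +0.026  +0.000  +0.000   +0.088  +0.054  +0.127  -0.036


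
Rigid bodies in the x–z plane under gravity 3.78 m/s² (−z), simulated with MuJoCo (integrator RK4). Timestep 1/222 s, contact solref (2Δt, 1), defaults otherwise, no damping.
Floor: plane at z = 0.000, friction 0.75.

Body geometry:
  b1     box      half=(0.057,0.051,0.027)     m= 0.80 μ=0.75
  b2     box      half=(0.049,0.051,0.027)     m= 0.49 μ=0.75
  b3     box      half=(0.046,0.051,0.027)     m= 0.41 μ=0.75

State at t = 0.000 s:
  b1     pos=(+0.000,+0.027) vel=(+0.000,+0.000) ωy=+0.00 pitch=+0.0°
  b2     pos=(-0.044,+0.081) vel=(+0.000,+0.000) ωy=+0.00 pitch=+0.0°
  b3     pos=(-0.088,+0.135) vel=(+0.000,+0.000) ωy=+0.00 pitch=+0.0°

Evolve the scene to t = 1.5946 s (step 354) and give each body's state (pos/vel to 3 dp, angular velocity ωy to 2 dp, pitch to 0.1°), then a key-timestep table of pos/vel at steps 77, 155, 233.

State at t = 1.5946 s:
  b1     pos=(+0.000,+0.027) vel=(+0.000,+0.000) ωy=+0.00 pitch=+0.0°
  b2     pos=(-0.090,+0.049) vel=(+0.000,+0.000) ωy=+0.00 pitch=-90.0°
  b3     pos=(-0.249,+0.027) vel=(+0.000,+0.000) ωy=+0.00 pitch=+180.0°

Key-timestep trajectory:
   step    t(s)  b1.x    b1.z    b1.vx   b1.vz   b2.x    b2.z    b2.vx   b2.vz   b3.x    b3.z    b3.vx   b3.vz 
     77  0.3468   +0.000  +0.027  +0.000  +0.000   -0.058  +0.084  -0.111  -0.011   -0.122  +0.111  -0.217  -0.251
    155  0.6982   +0.000  +0.027  +0.000  +0.000   -0.090  +0.049  +0.075  -0.034   -0.192  +0.052  -0.079  +0.016
    233  1.0495   +0.000  +0.027  +0.000  +0.000   -0.090  +0.049  +0.000  +0.000   -0.209  +0.053  -0.062  -0.008


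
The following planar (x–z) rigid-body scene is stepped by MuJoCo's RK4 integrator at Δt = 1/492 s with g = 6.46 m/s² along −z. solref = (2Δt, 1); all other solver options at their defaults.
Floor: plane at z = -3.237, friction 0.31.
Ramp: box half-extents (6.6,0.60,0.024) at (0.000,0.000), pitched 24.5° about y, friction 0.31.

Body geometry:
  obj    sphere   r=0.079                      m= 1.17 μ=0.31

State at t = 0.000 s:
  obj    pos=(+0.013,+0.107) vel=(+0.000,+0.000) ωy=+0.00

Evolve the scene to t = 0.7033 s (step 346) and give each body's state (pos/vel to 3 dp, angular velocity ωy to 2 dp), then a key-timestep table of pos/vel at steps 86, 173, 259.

State at t = 0.7033 s:
  obj    pos=(+0.444,-0.089) vel=(+1.225,-0.558) ωy=+17.03

Key-timestep trajectory:
   step    t(s)  obj.x    obj.z    obj.vx   obj.vz 
     86  0.1748   +0.040  +0.095  +0.304  -0.139
    173  0.3516   +0.121  +0.058  +0.612  -0.279
    259  0.5264   +0.254  -0.003  +0.917  -0.418


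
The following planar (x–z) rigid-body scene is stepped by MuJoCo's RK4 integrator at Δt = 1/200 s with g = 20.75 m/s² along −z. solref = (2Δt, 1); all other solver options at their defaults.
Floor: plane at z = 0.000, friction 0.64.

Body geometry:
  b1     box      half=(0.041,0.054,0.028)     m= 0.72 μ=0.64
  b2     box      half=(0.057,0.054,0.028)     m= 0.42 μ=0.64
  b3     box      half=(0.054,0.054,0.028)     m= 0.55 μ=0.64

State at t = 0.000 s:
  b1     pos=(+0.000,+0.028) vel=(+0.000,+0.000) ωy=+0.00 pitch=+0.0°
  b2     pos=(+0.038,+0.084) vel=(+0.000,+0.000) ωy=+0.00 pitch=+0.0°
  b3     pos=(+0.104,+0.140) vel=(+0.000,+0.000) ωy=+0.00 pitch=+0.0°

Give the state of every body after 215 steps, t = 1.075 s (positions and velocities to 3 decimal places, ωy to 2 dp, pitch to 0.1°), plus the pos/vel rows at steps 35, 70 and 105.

State at t = 1.075 s:
  b1     pos=(+0.000,+0.028) vel=(+0.000,+0.000) ωy=+0.00 pitch=+0.0°
  b2     pos=(+0.090,+0.057) vel=(+0.000,+0.000) ωy=+0.00 pitch=+90.0°
  b3     pos=(+0.198,+0.054) vel=(+0.000,+0.000) ωy=+0.00 pitch=+90.0°

Key-timestep trajectory:
   step    t(s)  b1.x    b1.z    b1.vx   b1.vz   b2.x    b2.z    b2.vx   b2.vz   b3.x    b3.z    b3.vx   b3.vz 
     35  0.1750   +0.000  +0.028  +0.000  +0.000   +0.082  +0.059  +0.613  -0.109   +0.161  +0.059  +0.094  +0.074
     70  0.3500   +0.000  +0.028  +0.000  +0.000   +0.090  +0.057  +0.000  +0.001   +0.210  +0.059  +0.062  +0.018
    105  0.5250   +0.000  +0.028  +0.000  +0.000   +0.090  +0.057  +0.000  +0.000   +0.194  +0.056  +0.163  -0.071


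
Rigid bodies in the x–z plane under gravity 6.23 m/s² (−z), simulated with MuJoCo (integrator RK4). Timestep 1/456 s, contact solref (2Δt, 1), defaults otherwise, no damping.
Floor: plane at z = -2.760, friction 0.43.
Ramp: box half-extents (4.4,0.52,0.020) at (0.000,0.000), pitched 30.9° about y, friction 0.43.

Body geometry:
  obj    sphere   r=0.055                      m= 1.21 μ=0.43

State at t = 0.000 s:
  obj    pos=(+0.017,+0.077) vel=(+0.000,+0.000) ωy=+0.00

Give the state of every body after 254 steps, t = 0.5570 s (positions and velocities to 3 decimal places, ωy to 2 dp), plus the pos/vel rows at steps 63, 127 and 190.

State at t = 0.5570 s:
  obj    pos=(+0.321,-0.105) vel=(+1.092,-0.654) ωy=+23.14

Key-timestep trajectory:
   step    t(s)  obj.x    obj.z    obj.vx   obj.vz 
     63  0.1382   +0.036  +0.066  +0.271  -0.162
    127  0.2785   +0.093  +0.032  +0.546  -0.327
    190  0.4167   +0.187  -0.025  +0.817  -0.489


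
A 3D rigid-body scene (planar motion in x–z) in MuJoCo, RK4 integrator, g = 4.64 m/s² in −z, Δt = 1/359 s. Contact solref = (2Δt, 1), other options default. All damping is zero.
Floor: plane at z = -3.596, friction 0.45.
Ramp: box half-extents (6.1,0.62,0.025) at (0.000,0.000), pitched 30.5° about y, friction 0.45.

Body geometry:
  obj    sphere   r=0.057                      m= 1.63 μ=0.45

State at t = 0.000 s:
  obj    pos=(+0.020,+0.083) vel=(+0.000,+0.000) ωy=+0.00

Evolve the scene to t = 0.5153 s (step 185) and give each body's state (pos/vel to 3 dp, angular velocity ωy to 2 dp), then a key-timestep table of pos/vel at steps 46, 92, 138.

State at t = 0.5153 s:
  obj    pos=(+0.213,-0.030) vel=(+0.747,-0.440) ωy=+15.20

Key-timestep trajectory:
   step    t(s)  obj.x    obj.z    obj.vx   obj.vz 
     46  0.1281   +0.032  +0.076  +0.186  -0.109
     92  0.2563   +0.068  +0.055  +0.371  -0.219
    138  0.3844   +0.127  +0.020  +0.557  -0.328


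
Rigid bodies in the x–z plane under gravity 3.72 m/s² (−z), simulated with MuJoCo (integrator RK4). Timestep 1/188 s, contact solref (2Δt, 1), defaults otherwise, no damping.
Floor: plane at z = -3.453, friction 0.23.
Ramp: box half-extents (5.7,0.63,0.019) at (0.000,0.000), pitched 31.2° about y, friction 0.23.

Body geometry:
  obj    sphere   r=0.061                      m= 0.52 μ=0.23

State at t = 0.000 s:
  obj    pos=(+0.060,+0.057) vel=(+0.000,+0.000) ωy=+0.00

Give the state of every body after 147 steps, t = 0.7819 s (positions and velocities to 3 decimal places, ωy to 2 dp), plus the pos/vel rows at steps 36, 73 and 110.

State at t = 0.7819 s:
  obj    pos=(+0.420,-0.161) vel=(+0.921,-0.558) ωy=+17.64

Key-timestep trajectory:
   step    t(s)  obj.x    obj.z    obj.vx   obj.vz 
     36  0.1915   +0.082  +0.044  +0.226  -0.137
     73  0.3883   +0.149  +0.003  +0.457  -0.277
    110  0.5851   +0.262  -0.065  +0.689  -0.417


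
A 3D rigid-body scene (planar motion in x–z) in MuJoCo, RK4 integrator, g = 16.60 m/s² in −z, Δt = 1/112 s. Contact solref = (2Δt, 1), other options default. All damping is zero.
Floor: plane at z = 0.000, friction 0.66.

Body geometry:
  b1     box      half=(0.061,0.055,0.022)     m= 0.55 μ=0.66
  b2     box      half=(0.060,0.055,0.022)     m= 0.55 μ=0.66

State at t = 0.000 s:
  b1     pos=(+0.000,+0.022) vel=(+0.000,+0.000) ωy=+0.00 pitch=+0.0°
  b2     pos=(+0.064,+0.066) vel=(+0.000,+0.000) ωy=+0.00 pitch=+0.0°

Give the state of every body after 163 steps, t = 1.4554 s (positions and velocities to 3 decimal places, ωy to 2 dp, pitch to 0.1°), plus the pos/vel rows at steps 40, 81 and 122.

State at t = 1.4554 s:
  b1     pos=(-0.002,+0.022) vel=(-0.001,+0.000) ωy=+0.00 pitch=+0.0°
  b2     pos=(+0.078,+0.057) vel=(+0.000,-0.001) ωy=-0.04 pitch=+43.1°

Key-timestep trajectory:
   step    t(s)  b1.x    b1.z    b1.vx   b1.vz   b2.x    b2.z    b2.vx   b2.vz 
     40  0.3571   +0.000  +0.022  -0.002  +0.001   +0.078  +0.058  +0.000  +0.015
     81  0.7232   -0.001  +0.022  -0.001  +0.000   +0.077  +0.058  +0.000  -0.001
    122  1.0893   -0.001  +0.022  -0.001  +0.000   +0.077  +0.057  +0.000  -0.001


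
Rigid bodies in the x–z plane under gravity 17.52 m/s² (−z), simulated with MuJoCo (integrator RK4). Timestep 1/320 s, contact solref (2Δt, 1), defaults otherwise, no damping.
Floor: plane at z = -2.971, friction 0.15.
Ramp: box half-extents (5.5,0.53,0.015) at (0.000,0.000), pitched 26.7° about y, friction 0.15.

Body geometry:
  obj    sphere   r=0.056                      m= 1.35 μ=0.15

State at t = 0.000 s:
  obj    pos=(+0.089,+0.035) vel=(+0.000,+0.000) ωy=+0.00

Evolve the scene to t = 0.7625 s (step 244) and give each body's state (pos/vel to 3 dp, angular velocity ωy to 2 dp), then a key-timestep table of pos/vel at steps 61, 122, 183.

State at t = 0.7625 s:
  obj    pos=(+1.549,-0.700) vel=(+3.831,-1.927) ωy=+76.54

Key-timestep trajectory:
   step    t(s)  obj.x    obj.z    obj.vx   obj.vz 
     61  0.1906   +0.180  -0.011  +0.958  -0.482
    122  0.3813   +0.454  -0.149  +1.915  -0.963
    183  0.5719   +0.911  -0.378  +2.873  -1.445


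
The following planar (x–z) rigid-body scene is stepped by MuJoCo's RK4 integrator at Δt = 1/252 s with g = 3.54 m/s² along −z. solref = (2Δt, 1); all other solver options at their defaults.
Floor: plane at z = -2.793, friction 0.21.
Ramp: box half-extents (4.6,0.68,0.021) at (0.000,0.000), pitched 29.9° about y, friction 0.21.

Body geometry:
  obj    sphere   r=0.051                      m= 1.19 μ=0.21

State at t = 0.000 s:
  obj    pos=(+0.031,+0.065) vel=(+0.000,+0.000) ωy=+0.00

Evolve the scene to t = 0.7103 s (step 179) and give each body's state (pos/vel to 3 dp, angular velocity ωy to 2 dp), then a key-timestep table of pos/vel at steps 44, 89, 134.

State at t = 0.7103 s:
  obj    pos=(+0.307,-0.093) vel=(+0.776,-0.446) ωy=+17.55

Key-timestep trajectory:
   step    t(s)  obj.x    obj.z    obj.vx   obj.vz 
     44  0.1746   +0.048  +0.056  +0.191  -0.110
     89  0.3532   +0.099  +0.026  +0.386  -0.222
    134  0.5317   +0.186  -0.024  +0.581  -0.334


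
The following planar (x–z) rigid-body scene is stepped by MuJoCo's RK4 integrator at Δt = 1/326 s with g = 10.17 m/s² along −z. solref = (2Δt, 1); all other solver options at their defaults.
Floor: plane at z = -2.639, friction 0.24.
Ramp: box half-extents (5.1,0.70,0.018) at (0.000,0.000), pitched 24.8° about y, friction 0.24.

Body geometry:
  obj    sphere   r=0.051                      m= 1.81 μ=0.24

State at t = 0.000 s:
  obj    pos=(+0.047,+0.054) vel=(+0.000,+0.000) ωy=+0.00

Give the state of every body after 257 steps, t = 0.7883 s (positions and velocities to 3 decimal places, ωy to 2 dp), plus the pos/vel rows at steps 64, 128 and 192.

State at t = 0.7883 s:
  obj    pos=(+0.907,-0.343) vel=(+2.181,-1.008) ωy=+47.09

Key-timestep trajectory:
   step    t(s)  obj.x    obj.z    obj.vx   obj.vz 
     64  0.1963   +0.100  +0.030  +0.543  -0.251
    128  0.3926   +0.260  -0.044  +1.086  -0.502
    192  0.5890   +0.527  -0.167  +1.629  -0.753


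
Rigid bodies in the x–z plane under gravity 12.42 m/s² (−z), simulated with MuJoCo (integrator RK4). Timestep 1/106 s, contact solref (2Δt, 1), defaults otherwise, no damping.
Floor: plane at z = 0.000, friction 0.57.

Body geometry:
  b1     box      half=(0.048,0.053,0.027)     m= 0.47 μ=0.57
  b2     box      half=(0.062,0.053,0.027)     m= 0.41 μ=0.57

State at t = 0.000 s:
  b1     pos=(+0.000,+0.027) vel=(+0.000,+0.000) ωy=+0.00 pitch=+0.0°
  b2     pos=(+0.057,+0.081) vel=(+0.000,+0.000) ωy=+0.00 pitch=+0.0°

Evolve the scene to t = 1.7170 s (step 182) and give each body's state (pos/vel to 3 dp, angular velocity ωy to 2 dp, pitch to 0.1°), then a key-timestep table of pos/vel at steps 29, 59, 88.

State at t = 1.7170 s:
  b1     pos=(+0.000,+0.027) vel=(+0.000,+0.000) ωy=+0.00 pitch=+0.0°
  b2     pos=(+0.121,+0.062) vel=(+0.000,+0.000) ωy=+0.00 pitch=+90.0°

Key-timestep trajectory:
   step    t(s)  b1.x    b1.z    b1.vx   b1.vz   b2.x    b2.z    b2.vx   b2.vz 
     29  0.2736   +0.000  +0.027  +0.000  +0.000   +0.091  +0.067  +0.096  +0.009
     59  0.5566   +0.000  +0.027  +0.000  +0.000   +0.131  +0.065  +0.018  +0.009
     88  0.8302   +0.000  +0.027  +0.000  +0.000   +0.125  +0.063  +0.038  +0.038


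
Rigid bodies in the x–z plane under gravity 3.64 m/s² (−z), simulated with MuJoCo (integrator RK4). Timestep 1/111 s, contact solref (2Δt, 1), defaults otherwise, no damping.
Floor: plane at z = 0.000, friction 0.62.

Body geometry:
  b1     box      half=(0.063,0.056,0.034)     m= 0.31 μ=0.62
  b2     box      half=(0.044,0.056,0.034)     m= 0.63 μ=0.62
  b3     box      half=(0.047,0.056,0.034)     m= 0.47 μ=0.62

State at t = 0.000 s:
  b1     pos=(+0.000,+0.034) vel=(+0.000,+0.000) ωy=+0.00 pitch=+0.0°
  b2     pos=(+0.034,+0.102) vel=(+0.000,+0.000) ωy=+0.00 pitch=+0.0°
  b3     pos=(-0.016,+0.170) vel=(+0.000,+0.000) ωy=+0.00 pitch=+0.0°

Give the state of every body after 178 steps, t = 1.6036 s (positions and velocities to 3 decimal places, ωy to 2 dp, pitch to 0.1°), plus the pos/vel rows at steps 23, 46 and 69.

State at t = 1.6036 s:
  b1     pos=(+0.000,+0.034) vel=(+0.000,+0.000) ωy=+0.00 pitch=+0.0°
  b2     pos=(+0.034,+0.102) vel=(+0.000,+0.000) ωy=+0.00 pitch=+0.0°
  b3     pos=(-0.136,+0.034) vel=(+0.000,+0.000) ωy=+0.00 pitch=+180.0°

Key-timestep trajectory:
   step    t(s)  b1.x    b1.z    b1.vx   b1.vz   b2.x    b2.z    b2.vx   b2.vz   b3.x    b3.z    b3.vx   b3.vz 
     23  0.2072   +0.000  +0.034  +0.000  +0.000   +0.034  +0.102  +0.001  +0.000   -0.024  +0.167  -0.088  -0.037
     46  0.4144   +0.000  +0.034  +0.000  +0.000   +0.034  +0.102  +0.000  +0.000   -0.051  +0.125  -0.147  -0.509
     69  0.6216   +0.000  +0.034  +0.000  +0.000   +0.034  +0.102  +0.000  +0.000   -0.117  +0.077  -0.327  -0.519


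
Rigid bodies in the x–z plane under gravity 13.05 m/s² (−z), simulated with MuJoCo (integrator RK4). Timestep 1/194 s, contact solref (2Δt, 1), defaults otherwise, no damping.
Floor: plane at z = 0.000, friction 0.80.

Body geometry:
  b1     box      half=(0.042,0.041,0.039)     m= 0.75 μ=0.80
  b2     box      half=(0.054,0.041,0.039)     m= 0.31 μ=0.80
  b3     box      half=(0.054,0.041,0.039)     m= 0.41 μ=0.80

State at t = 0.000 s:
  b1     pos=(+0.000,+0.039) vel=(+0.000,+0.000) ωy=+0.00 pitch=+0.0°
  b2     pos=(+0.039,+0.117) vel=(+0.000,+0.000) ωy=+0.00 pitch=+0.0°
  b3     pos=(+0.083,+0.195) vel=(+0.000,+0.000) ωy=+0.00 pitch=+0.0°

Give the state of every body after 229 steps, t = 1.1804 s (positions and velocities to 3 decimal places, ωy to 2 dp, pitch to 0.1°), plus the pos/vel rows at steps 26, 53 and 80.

State at t = 1.1804 s:
  b1     pos=(+0.000,+0.039) vel=(+0.000,+0.000) ωy=+0.00 pitch=+0.0°
  b2     pos=(+0.089,+0.054) vel=(+0.000,+0.000) ωy=+0.00 pitch=+90.0°
  b3     pos=(+0.303,+0.039) vel=(+0.000,+0.000) ωy=+0.00 pitch=+180.0°

Key-timestep trajectory:
   step    t(s)  b1.x    b1.z    b1.vx   b1.vz   b2.x    b2.z    b2.vx   b2.vz   b3.x    b3.z    b3.vx   b3.vz 
     26  0.1340   +0.000  +0.039  -0.001  +0.000   +0.049  +0.116  +0.178  -0.033   +0.113  +0.179  +0.476  -0.333
     53  0.2732   +0.000  +0.039  +0.000  +0.000   +0.089  +0.066  +0.322  -1.051   +0.200  +0.054  +0.961  -0.210
     80  0.4124   +0.000  +0.039  +0.000  +0.000   +0.089  +0.054  +0.000  +0.000   +0.275  +0.060  +0.546  -0.254


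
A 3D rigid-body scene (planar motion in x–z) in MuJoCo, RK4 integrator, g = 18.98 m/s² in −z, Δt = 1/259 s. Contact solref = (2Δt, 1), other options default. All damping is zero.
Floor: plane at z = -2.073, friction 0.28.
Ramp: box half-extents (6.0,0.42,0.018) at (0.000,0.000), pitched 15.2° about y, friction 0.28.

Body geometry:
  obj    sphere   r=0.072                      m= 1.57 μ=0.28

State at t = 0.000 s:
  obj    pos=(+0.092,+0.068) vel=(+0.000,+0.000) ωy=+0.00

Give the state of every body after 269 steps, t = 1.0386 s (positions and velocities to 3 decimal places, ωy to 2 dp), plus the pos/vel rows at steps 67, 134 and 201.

State at t = 1.0386 s:
  obj    pos=(+1.942,-0.434) vel=(+3.563,-0.968) ωy=+51.27

Key-timestep trajectory:
   step    t(s)  obj.x    obj.z    obj.vx   obj.vz 
     67  0.2587   +0.207  +0.037  +0.887  -0.241
    134  0.5174   +0.551  -0.057  +1.775  -0.482
    201  0.7761   +1.125  -0.212  +2.662  -0.723
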